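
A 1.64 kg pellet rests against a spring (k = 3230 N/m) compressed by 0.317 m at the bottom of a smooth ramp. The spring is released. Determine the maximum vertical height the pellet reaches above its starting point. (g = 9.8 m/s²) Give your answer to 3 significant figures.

h = 10.1 m

At maximum height the pellet is at rest, so ½kx² = mgh
h = kx²/(2mg) = (3230)(0.317)²/(2 × 1.64 × 9.8) = 10.10 m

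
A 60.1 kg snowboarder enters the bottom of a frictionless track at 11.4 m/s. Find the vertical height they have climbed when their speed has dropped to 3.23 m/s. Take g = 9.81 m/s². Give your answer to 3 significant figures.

h = 6.09 m

Energy balance between the two points: ½mv₁² = ½mv₂² + mgh
h = (v₁² − v₂²)/(2g) = (11.4² − 3.23²)/(2 × 9.81) = 6.092 m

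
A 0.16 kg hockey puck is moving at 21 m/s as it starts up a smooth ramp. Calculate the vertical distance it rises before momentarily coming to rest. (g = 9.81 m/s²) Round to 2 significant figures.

By energy conservation, ½mv² = mgh
h = v²/(2g) = 21²/(2 × 9.81) = 22.48 m

h = 22 m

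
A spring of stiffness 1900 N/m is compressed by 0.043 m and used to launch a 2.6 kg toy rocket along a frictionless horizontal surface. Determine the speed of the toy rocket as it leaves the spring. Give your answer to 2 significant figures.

v = 1.2 m/s

Spring PE converts entirely to kinetic energy: ½kx² = ½mv²
v = x√(k/m) = 0.043 × √(1900/2.6) = 1.162 m/s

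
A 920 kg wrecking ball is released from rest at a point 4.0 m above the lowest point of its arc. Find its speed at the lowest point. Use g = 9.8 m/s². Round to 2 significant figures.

Equating total energy at the two states: mgh = ½mv²
The mass cancels from both sides.
v = √(2gh) = √(2 × 9.8 × 4.0) = √78.400 = 8.854 m/s

v = 8.9 m/s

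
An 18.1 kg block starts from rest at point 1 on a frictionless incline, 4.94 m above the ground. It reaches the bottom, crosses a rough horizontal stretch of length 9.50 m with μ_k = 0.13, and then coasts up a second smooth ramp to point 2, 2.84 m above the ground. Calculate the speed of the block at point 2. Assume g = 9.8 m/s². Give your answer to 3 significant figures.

Energy at 1: mgh₁ = (18.1)(9.8)(4.94) = 876.26 J
Friction loss: W_f = μ_k mg d = 219.1 J
At 2: ½mv² + mgh₂ = mgh₁ − W_f
½mv² = 876.26 − 219.1 − 503.76 = 153.43 J
v = √(2 × 153.43/18.1) = 4.118 m/s

v = 4.12 m/s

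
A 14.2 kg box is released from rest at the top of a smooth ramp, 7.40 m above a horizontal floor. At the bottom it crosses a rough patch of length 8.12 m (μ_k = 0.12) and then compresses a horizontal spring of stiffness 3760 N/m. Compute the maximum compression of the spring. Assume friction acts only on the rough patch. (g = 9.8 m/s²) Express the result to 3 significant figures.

Initial energy: E₁ = mgh = (14.2)(9.8)(7.40) = 1029.8 J
Friction removes W_f = μ_k mg d = (0.12)(14.2)(9.8)(8.12) = 135.6 J
Energy reaching the spring: E = 1029.8 − 135.6 = 894.19 J
At max compression ½kx² = E ⇒ x = √(2E/k) = √(2 × 894.19/3760) = 0.6897 m

x = 0.690 m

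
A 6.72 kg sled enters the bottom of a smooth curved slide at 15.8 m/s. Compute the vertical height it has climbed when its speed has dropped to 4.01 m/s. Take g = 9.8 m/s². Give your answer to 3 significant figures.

h = 11.9 m

Conservation of energy: ½mv₁² = ½mv₂² + mgh
h = (v₁² − v₂²)/(2g) = (15.8² − 4.01²)/(2 × 9.8) = 11.92 m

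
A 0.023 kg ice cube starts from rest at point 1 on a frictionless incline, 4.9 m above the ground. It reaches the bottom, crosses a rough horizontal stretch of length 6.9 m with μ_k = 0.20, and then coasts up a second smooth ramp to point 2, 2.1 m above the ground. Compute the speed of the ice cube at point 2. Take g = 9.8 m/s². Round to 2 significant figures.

v = 5.3 m/s

Energy at 1: mgh₁ = (0.023)(9.8)(4.9) = 1.1045 J
Friction loss: W_f = μ_k mg d = 0.3111 J
At 2: ½mv² + mgh₂ = mgh₁ − W_f
½mv² = 1.1045 − 0.3111 − 0.47334 = 0.32007 J
v = √(2 × 0.32007/0.023) = 5.276 m/s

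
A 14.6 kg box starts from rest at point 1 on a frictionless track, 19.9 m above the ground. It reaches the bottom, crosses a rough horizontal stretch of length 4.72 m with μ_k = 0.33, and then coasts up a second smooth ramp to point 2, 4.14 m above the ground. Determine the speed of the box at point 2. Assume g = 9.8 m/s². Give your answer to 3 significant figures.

Energy at 1: mgh₁ = (14.6)(9.8)(19.9) = 2847.3 J
Friction loss: W_f = μ_k mg d = 222.9 J
At 2: ½mv² + mgh₂ = mgh₁ − W_f
½mv² = 2847.3 − 222.9 − 592.35 = 2032.1 J
v = √(2 × 2032.1/14.6) = 16.68 m/s

v = 16.7 m/s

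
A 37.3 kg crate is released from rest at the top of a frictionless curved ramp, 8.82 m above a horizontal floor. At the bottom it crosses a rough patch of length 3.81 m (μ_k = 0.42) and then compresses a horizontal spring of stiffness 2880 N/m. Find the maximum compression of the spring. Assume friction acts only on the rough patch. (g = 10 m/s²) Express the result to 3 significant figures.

x = 1.37 m

Initial energy: E₁ = mgh = (37.3)(10)(8.82) = 3289.9 J
Friction removes W_f = μ_k mg d = (0.42)(37.3)(10)(3.81) = 596.9 J
Energy reaching the spring: E = 3289.9 − 596.9 = 2693.0 J
At max compression ½kx² = E ⇒ x = √(2E/k) = √(2 × 2693.0/2880) = 1.368 m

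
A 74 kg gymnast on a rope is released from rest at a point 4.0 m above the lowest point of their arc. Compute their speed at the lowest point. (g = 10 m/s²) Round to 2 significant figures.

Energy conservation between the two points: mgh = ½mv²
The mass cancels from both sides.
v = √(2gh) = √(2 × 10 × 4.0) = √80.000 = 8.944 m/s

v = 8.9 m/s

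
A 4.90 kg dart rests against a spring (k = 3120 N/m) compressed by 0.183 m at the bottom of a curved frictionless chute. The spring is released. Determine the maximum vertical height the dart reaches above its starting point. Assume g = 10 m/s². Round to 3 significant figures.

Energy conservation from release to the highest point: ½kx² = mgh
h = kx²/(2mg) = (3120)(0.183)²/(2 × 4.90 × 10) = 1.066 m

h = 1.07 m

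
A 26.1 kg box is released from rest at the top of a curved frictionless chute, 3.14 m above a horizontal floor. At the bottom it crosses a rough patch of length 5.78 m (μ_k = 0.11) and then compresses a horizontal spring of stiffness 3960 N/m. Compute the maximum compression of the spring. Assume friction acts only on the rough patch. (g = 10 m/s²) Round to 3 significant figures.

x = 0.575 m

Initial energy: E₁ = mgh = (26.1)(10)(3.14) = 819.54 J
Friction removes W_f = μ_k mg d = (0.11)(26.1)(10)(5.78) = 165.9 J
Energy reaching the spring: E = 819.54 − 165.9 = 653.60 J
At max compression ½kx² = E ⇒ x = √(2E/k) = √(2 × 653.60/3960) = 0.5745 m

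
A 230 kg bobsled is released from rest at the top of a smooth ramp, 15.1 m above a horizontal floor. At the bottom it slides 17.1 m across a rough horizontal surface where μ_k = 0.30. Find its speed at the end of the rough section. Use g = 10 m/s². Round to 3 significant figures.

v = 14.1 m/s

Applying the work–energy principle:
mgh = ½mv² + μ_k m g d
W_f = μ_k mg d = (0.30)(230)(10)(17.1) = 11799 J
½mv² = mgh − W_f = 34730 − 11799 = 22931 J
v = √(2 × 22931/230) = 14.12 m/s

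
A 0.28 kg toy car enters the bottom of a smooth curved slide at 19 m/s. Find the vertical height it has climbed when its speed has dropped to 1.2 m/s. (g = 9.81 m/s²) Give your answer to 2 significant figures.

h = 18 m

Energy balance between the two points: ½mv₁² = ½mv₂² + mgh
h = (v₁² − v₂²)/(2g) = (19² − 1.2²)/(2 × 9.81) = 18.33 m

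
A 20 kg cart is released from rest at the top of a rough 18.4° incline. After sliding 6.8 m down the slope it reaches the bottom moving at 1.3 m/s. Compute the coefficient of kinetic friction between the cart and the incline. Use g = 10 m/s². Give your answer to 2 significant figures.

μ_k = 0.32

The energy dissipated by friction is the PE lost minus the KE gained:
mgL sinθ = 429.28 J; ½mv² = 16.900 J
W_f = 429.28 − 16.900 = 412.4 J
μ_k = W_f/(mg cosθ · L) = 412.4/(189.8 × 6.8) = 0.3196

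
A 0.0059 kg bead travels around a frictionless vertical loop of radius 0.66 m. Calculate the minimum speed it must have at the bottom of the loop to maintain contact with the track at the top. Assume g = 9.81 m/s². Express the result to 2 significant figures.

At the top: mg = mv_top²/r ⇒ v_top² = gr = 6.475 m²/s²
Energy from bottom to top (height 2r): ½mv_bot² = ½mv_top² + mg(2r)
v_bot² = gr + 4gr = 5gr = 32.37
v_bot = √(5gr) = 5.690 m/s

v = 5.7 m/s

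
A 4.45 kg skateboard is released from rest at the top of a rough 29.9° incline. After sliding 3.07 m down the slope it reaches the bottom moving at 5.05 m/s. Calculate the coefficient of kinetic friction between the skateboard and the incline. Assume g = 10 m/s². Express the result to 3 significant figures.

μ_k = 0.0959

Energy balance down the incline: mg L sinθ − ½mv² = μ_k (mg cosθ) L
mgL sinθ = 68.101 J; ½mv² = 56.743 J
W_f = 68.101 − 56.743 = 11.36 J
μ_k = W_f/(mg cosθ · L) = 11.36/(38.58 × 3.07) = 0.09590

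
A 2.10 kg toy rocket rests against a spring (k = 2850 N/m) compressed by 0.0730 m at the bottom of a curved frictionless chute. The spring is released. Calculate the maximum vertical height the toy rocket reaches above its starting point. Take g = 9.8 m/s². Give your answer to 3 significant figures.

h = 0.369 m

At maximum height the toy rocket is at rest, so ½kx² = mgh
h = kx²/(2mg) = (2850)(0.0730)²/(2 × 2.10 × 9.8) = 0.3690 m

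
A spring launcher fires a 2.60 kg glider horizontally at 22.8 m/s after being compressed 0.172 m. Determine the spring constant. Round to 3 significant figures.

k = 45700 N/m

Energy stored in the spring equals the launch KE: ½kx² = ½mv²
k = mv²/x² = (2.60)(22.8)²/(0.172)² = 45686 N/m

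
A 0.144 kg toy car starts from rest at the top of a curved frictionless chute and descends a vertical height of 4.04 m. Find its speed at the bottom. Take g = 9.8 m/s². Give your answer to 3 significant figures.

v = 8.90 m/s

By conservation of mechanical energy, mgh = ½mv²
v = √(2gh) = √(2 × 9.8 × 4.04) = √79.184 = 8.899 m/s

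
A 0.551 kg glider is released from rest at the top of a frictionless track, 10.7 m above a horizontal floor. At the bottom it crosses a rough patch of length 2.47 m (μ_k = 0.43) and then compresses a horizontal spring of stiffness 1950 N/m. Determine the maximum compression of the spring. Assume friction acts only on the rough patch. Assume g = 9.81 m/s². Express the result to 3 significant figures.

x = 0.231 m

Initial energy: E₁ = mgh = (0.551)(9.81)(10.7) = 57.837 J
Friction removes W_f = μ_k mg d = (0.43)(0.551)(9.81)(2.47) = 5.741 J
Energy reaching the spring: E = 57.837 − 5.741 = 52.096 J
At max compression ½kx² = E ⇒ x = √(2E/k) = √(2 × 52.096/1950) = 0.2312 m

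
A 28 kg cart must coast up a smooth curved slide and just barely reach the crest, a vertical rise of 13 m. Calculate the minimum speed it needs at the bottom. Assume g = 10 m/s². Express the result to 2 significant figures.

At the top it is momentarily at rest, so all KE converts to PE: ½mv² = mgh
v = √(2gh) = √(2 × 10 × 13) = 16.12 m/s

v = 16 m/s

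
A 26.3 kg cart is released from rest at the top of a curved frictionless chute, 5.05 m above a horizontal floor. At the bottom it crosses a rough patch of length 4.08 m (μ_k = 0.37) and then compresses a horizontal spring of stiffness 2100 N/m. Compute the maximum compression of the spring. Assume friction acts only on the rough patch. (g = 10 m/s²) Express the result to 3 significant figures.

x = 0.942 m

Initial energy: E₁ = mgh = (26.3)(10)(5.05) = 1328.1 J
Friction removes W_f = μ_k mg d = (0.37)(26.3)(10)(4.08) = 397.0 J
Energy reaching the spring: E = 1328.1 − 397.0 = 931.13 J
At max compression ½kx² = E ⇒ x = √(2E/k) = √(2 × 931.13/2100) = 0.9417 m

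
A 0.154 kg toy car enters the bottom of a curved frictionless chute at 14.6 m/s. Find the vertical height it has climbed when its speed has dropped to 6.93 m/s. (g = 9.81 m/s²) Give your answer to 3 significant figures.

Energy balance between the two points: ½mv₁² = ½mv₂² + mgh
h = (v₁² − v₂²)/(2g) = (14.6² − 6.93²)/(2 × 9.81) = 8.417 m

h = 8.42 m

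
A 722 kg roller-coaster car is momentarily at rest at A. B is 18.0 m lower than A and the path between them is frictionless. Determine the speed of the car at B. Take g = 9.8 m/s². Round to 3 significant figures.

v = 18.8 m/s

By conservation of mechanical energy, mgh = ½mv²
v = √(2gh) = √(2 × 9.8 × 18.0) = √352.80 = 18.78 m/s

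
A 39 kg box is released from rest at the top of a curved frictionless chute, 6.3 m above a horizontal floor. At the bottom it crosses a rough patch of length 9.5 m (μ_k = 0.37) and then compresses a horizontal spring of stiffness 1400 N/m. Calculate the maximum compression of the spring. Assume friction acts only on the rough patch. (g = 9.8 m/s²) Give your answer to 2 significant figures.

x = 1.2 m

Initial energy: E₁ = mgh = (39)(9.8)(6.3) = 2407.9 J
Friction removes W_f = μ_k mg d = (0.37)(39)(9.8)(9.5) = 1343 J
Energy reaching the spring: E = 2407.9 − 1343 = 1064.4 J
At max compression ½kx² = E ⇒ x = √(2E/k) = √(2 × 1064.4/1400) = 1.233 m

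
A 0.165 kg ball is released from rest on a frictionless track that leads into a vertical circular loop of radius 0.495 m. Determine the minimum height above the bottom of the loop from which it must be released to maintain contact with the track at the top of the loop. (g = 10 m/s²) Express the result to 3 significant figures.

At the top, for minimum speed gravity alone supplies the centripetal force: mg = mv_top²/r ⇒ v_top² = gr = 4.950 m²/s²
Energy conservation from release height h to the top (height 2r): mgh = ½mv_top² + mg(2r)
h = v_top²/(2g) + 2r = r/2 + 2r = 5r/2 = 1.238 m

h = 1.24 m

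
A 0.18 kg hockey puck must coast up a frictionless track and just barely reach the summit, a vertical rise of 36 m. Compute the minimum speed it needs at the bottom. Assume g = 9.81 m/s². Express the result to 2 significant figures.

At the top it is momentarily at rest, so all KE converts to PE: ½mv² = mgh
v = √(2gh) = √(2 × 9.81 × 36) = 26.58 m/s

v = 27 m/s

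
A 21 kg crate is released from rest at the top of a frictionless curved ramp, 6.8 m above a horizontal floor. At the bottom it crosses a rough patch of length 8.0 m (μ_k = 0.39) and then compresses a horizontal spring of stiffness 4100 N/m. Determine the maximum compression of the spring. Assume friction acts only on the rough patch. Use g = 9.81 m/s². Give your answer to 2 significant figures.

x = 0.61 m

Initial energy: E₁ = mgh = (21)(9.81)(6.8) = 1400.9 J
Friction removes W_f = μ_k mg d = (0.39)(21)(9.81)(8.0) = 642.8 J
Energy reaching the spring: E = 1400.9 − 642.8 = 758.12 J
At max compression ½kx² = E ⇒ x = √(2E/k) = √(2 × 758.12/4100) = 0.6081 m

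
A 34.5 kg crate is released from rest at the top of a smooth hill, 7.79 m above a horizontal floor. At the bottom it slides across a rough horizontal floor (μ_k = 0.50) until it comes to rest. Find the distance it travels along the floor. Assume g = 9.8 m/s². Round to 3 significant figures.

d = 15.6 m

Energy bookkeeping (friction removes W_f = μ_k N d):
At rest all PE has been dissipated by friction: mgh = μ_k m g d
d = h/μ_k = 7.79/0.50 = 15.58 m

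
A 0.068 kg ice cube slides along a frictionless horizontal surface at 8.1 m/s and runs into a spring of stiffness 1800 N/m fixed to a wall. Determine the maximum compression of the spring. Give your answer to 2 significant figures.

Conservation of energy between contact and max compression: ½mv² = ½kx²
x = v√(m/k) = 8.1 × √(0.068/1800) = 0.04979 m

x = 0.050 m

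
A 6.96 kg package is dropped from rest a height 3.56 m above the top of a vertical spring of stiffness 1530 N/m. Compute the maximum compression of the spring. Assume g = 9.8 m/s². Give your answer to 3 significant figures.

x = 0.610 m

Take the reference level at the top of the uncompressed spring. At max compression the package has fallen H + x and is momentarily at rest:
mg(H + x) = ½kx²
½(1530)x² − (6.96)(9.8)x − (6.96)(9.8)(3.56) = 0
765.0x² − 68.21x − 242.8 = 0
x = [68.21 + √(4652 + 743031)]/(2 × 765.0) = 0.6097 m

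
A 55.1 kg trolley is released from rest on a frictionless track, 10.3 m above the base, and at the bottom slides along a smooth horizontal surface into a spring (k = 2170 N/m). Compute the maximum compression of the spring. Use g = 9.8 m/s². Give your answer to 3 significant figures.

x = 2.26 m

Gravitational PE at the top equals spring PE at max compression: mgh = ½kx²
x = √(2mgh/k) = √(2 × 55.1 × 9.8 × 10.3 / 2170) = 2.264 m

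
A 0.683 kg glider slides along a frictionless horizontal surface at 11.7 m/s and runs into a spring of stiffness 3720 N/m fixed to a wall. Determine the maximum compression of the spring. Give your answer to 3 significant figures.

x = 0.159 m

Conservation of energy between contact and max compression: ½mv² = ½kx²
x = v√(m/k) = 11.7 × √(0.683/3720) = 0.1585 m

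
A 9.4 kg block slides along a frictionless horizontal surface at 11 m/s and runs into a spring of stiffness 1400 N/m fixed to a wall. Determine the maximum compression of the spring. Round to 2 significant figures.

x = 0.90 m

All KE is stored as spring PE at maximum compression: ½mv² = ½kx²
x = v√(m/k) = 11 × √(9.4/1400) = 0.9013 m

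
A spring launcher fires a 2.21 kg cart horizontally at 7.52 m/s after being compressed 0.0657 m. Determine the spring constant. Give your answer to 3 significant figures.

k = 29000 N/m

Spring PE at full compression equals KE at release: ½kx² = ½mv²
k = mv²/x² = (2.21)(7.52)²/(0.0657)² = 28953 N/m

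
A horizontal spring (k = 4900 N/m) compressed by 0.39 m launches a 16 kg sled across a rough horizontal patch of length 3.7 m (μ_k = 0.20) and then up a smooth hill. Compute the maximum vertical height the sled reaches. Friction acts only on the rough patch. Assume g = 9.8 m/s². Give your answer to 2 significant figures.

h = 1.6 m

Spring energy: E₀ = ½kx² = ½(4900)(0.39)² = 372.65 J
Friction: W_f = μ_k mg d = (0.20)(16)(9.8)(3.7) = 116.0 J
Energy at base of ramp: E = 372.65 − 116.0 = 256.61 J
At max height all remaining energy is PE: mgh = E ⇒ h = E/(mg) = 256.61/(16 × 9.8) = 1.637 m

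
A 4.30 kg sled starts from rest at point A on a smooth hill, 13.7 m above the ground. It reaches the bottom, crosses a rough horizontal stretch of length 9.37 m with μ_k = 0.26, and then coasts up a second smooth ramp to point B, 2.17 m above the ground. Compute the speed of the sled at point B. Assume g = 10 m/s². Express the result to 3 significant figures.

v = 13.5 m/s

Energy at A: mgh₁ = (4.30)(10)(13.7) = 589.10 J
Friction loss: W_f = μ_k mg d = 104.8 J
At B: ½mv² + mgh₂ = mgh₁ − W_f
½mv² = 589.10 − 104.8 − 93.310 = 391.03 J
v = √(2 × 391.03/4.30) = 13.49 m/s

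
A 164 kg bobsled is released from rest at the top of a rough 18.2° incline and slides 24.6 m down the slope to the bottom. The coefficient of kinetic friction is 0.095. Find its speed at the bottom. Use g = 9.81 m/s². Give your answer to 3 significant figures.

v = 10.4 m/s

Taking the bottom as reference, mgh = ½mv² + μ_k N L with h = L sinθ, N = mg cosθ:
mgh = mgL sinθ = (164)(9.81)(24.6)sin18.2° = 12361 J
W_f = μ_k mg cosθ · L = (0.095)(164)(9.81)cos18.2°·24.6 = 3572 J
½mv² = 12361 − 3572 = 8789.7 J
v = √(2 × 8789.7/164) = 10.35 m/s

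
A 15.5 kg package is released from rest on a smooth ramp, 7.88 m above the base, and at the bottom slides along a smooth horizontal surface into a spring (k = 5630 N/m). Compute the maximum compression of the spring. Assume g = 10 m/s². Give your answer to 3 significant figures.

x = 0.659 m

Energy conservation (no friction) from release to max compression: mgh = ½kx²
x = √(2mgh/k) = √(2 × 15.5 × 10 × 7.88 / 5630) = 0.6587 m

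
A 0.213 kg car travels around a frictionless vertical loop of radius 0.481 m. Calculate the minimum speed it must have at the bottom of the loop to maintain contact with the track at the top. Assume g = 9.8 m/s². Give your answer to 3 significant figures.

v = 4.85 m/s

At the top: mg = mv_top²/r ⇒ v_top² = gr = 4.714 m²/s²
Energy from bottom to top (height 2r): ½mv_bot² = ½mv_top² + mg(2r)
v_bot² = gr + 4gr = 5gr = 23.57
v_bot = √(5gr) = 4.855 m/s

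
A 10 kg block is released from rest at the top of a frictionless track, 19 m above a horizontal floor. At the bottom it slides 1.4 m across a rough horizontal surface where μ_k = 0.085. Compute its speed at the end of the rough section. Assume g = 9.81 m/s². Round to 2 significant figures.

Energy bookkeeping (friction removes W_f = μ_k N d):
mgh = ½mv² + μ_k m g d
W_f = μ_k mg d = (0.085)(10)(9.81)(1.4) = 11.67 J
½mv² = mgh − W_f = 1863.9 − 11.67 = 1852.2 J
v = √(2 × 1852.2/10) = 19.25 m/s

v = 19 m/s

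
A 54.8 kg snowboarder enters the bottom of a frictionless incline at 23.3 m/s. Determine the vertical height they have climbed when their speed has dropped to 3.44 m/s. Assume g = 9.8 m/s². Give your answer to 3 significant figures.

h = 27.1 m

Conservation of energy: ½mv₁² = ½mv₂² + mgh
h = (v₁² − v₂²)/(2g) = (23.3² − 3.44²)/(2 × 9.8) = 27.09 m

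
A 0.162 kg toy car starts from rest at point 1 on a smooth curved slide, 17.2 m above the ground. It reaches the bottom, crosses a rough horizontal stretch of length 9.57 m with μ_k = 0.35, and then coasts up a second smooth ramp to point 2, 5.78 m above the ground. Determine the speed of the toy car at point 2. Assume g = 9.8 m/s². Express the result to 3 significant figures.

Energy at 1: mgh₁ = (0.162)(9.8)(17.2) = 27.307 J
Friction loss: W_f = μ_k mg d = 5.318 J
At 2: ½mv² + mgh₂ = mgh₁ − W_f
½mv² = 27.307 − 5.318 − 9.1763 = 12.813 J
v = √(2 × 12.813/0.162) = 12.58 m/s

v = 12.6 m/s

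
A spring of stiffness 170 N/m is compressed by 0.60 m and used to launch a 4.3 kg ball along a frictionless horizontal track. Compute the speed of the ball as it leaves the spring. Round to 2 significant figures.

Conservation of energy: ½kx² = ½mv²
v = x√(k/m) = 0.60 × √(170/4.3) = 3.773 m/s

v = 3.8 m/s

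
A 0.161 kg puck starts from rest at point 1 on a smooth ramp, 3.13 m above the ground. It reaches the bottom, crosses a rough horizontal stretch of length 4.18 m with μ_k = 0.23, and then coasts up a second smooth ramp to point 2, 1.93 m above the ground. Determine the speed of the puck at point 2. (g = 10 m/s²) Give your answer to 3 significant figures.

Energy at 1: mgh₁ = (0.161)(10)(3.13) = 5.0393 J
Friction loss: W_f = μ_k mg d = 1.548 J
At 2: ½mv² + mgh₂ = mgh₁ − W_f
½mv² = 5.0393 − 1.548 − 3.1073 = 0.38415 J
v = √(2 × 0.38415/0.161) = 2.184 m/s

v = 2.18 m/s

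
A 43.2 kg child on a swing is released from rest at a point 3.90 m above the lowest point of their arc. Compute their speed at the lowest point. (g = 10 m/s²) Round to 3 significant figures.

Mechanical energy is conserved (no friction): mgh = ½mv²
v = √(2gh) = √(2 × 10 × 3.90) = √78.000 = 8.832 m/s

v = 8.83 m/s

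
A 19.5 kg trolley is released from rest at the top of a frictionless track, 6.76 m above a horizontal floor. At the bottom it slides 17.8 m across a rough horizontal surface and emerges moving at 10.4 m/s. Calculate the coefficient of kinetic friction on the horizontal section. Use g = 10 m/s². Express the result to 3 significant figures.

μ_k = 0.0760

Applying the work–energy principle:
mgh = ½mv² + μ_k m g d
mgh = 1318.2 J; ½mv² = 1054.6 J
W_f = 1318.2 − 1054.6 = 263.6 J
μ_k = W_f/(mg·d) = 263.6/(195.0 × 17.8) = 0.07596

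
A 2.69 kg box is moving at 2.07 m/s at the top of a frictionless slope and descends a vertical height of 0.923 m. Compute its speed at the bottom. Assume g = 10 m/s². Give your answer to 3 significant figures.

Mechanical energy is conserved (no friction): ½mv₀² + mgh = ½mv²
v² = v₀² + 2gh = (2.07)² + 2(10)(0.923) = 22.745
v = √22.745 = 4.769 m/s

v = 4.77 m/s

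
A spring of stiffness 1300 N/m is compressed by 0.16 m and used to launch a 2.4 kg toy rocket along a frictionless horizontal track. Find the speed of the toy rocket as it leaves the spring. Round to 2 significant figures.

v = 3.7 m/s

Spring PE converts entirely to kinetic energy: ½kx² = ½mv²
v = x√(k/m) = 0.16 × √(1300/2.4) = 3.724 m/s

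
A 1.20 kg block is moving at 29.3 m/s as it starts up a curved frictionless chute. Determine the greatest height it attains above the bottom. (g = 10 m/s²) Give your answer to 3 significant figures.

h = 42.9 m

By energy conservation, ½mv² = mgh
h = v²/(2g) = 29.3²/(2 × 10) = 42.92 m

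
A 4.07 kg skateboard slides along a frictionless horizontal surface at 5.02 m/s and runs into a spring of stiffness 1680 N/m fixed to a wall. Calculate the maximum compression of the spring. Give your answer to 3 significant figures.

x = 0.247 m

Conservation of energy between contact and max compression: ½mv² = ½kx²
x = v√(m/k) = 5.02 × √(4.07/1680) = 0.2471 m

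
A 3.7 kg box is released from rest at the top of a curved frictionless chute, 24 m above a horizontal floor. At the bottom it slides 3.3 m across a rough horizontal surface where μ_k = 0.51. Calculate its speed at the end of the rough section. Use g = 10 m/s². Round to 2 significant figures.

v = 21 m/s

Energy at the top = energy at the end + work done against friction:
mgh = ½mv² + μ_k m g d
W_f = μ_k mg d = (0.51)(3.7)(10)(3.3) = 62.27 J
½mv² = mgh − W_f = 888.00 − 62.27 = 825.73 J
v = √(2 × 825.73/3.7) = 21.13 m/s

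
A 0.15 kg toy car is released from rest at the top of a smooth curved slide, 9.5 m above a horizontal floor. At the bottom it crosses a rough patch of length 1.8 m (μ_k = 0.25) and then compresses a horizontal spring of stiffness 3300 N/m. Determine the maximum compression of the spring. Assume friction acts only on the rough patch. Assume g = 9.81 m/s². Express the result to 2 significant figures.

x = 0.090 m

Initial energy: E₁ = mgh = (0.15)(9.81)(9.5) = 13.979 J
Friction removes W_f = μ_k mg d = (0.25)(0.15)(9.81)(1.8) = 0.6622 J
Energy reaching the spring: E = 13.979 − 0.6622 = 13.317 J
At max compression ½kx² = E ⇒ x = √(2E/k) = √(2 × 13.317/3300) = 0.08984 m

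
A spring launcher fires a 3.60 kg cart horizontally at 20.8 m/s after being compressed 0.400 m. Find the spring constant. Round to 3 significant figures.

k = 9730 N/m

½kx² = ½mv²
k = mv²/x² = (3.60)(20.8)²/(0.400)² = 9734 N/m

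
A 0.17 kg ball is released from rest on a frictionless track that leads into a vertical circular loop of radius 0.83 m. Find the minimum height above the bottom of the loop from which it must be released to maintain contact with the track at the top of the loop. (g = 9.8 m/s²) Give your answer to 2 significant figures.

At the top, for minimum speed gravity alone supplies the centripetal force: mg = mv_top²/r ⇒ v_top² = gr = 8.134 m²/s²
Energy conservation from release height h to the top (height 2r): mgh = ½mv_top² + mg(2r)
h = v_top²/(2g) + 2r = r/2 + 2r = 5r/2 = 2.075 m

h = 2.1 m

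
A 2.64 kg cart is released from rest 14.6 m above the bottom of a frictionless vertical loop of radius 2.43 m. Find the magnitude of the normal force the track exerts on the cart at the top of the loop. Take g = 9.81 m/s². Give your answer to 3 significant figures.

Energy from release to top (height 2r): mgh = ½mv_top² + mg(2r)
v_top² = 2g(h − 2r) = 2(9.81)(14.6 − 4.860) = 191.10 m²/s²
At the top, both N and weight point toward the centre: N + mg = mv_top²/r
N = m(v_top²/r − g) = 2.64(191.10/2.43 − 9.81) = 181.7 N

N = 182 N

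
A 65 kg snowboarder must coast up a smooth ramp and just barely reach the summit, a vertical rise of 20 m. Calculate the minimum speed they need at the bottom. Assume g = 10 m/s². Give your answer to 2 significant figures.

At the top they are momentarily at rest, so all KE converts to PE: ½mv² = mgh
v = √(2gh) = √(2 × 10 × 20) = 20.00 m/s

v = 20 m/s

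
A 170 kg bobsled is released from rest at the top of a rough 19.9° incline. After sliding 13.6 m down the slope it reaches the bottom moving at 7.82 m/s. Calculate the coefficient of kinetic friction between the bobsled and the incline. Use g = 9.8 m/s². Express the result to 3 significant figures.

Energy balance down the incline: mg L sinθ − ½mv² = μ_k (mg cosθ) L
mgL sinθ = 7712.2 J; ½mv² = 5198.0 J
W_f = 7712.2 − 5198.0 = 2514 J
μ_k = W_f/(mg cosθ · L) = 2514/(1567 × 13.6) = 0.1180

μ_k = 0.118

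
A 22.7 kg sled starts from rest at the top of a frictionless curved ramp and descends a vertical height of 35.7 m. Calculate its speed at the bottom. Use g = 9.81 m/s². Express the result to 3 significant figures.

Mechanical energy is conserved (no friction): mgh = ½mv²
v = √(2gh) = √(2 × 9.81 × 35.7) = √700.43 = 26.47 m/s

v = 26.5 m/s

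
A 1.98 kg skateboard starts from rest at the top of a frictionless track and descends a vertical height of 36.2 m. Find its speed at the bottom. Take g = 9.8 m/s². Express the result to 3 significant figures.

By conservation of mechanical energy, mgh = ½mv²
v = √(2gh) = √(2 × 9.8 × 36.2) = √709.52 = 26.64 m/s

v = 26.6 m/s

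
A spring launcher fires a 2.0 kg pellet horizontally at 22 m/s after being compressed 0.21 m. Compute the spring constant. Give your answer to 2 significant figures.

k = 22000 N/m

½kx² = ½mv²
k = mv²/x² = (2.0)(22)²/(0.21)² = 21950 N/m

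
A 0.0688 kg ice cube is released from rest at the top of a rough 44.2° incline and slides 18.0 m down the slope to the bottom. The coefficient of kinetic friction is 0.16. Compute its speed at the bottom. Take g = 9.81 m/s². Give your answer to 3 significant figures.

Work–energy: mg(L sinθ) − μ_k(mg cosθ)L = ½mv²
mgh = mgL sinθ = (0.0688)(9.81)(18.0)sin44.2° = 8.4697 J
W_f = μ_k mg cosθ · L = (0.16)(0.0688)(9.81)cos44.2°·18.0 = 1.394 J
½mv² = 8.4697 − 1.394 = 7.0761 J
v = √(2 × 7.0761/0.0688) = 14.34 m/s

v = 14.3 m/s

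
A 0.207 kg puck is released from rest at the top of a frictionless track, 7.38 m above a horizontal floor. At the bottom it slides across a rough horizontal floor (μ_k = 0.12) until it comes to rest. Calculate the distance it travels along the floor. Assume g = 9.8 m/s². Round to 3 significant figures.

Energy bookkeeping (friction removes W_f = μ_k N d):
At rest all PE has been dissipated by friction: mgh = μ_k m g d
d = h/μ_k = 7.38/0.12 = 61.50 m

d = 61.5 m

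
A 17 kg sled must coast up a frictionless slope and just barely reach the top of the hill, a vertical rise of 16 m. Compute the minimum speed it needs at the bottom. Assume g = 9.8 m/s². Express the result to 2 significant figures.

At the top it is momentarily at rest, so all KE converts to PE: ½mv² = mgh
v = √(2gh) = √(2 × 9.8 × 16) = 17.71 m/s

v = 18 m/s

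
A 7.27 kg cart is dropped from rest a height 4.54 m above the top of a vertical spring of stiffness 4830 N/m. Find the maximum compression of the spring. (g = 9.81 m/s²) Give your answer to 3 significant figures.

Take the reference level at the top of the uncompressed spring. At max compression the cart has fallen H + x and is momentarily at rest:
mg(H + x) = ½kx²
½(4830)x² − (7.27)(9.81)x − (7.27)(9.81)(4.54) = 0
2415x² − 71.32x − 323.8 = 0
x = [71.32 + √(5086 + 3.1278e+06)]/(2 × 2415) = 0.3812 m

x = 0.381 m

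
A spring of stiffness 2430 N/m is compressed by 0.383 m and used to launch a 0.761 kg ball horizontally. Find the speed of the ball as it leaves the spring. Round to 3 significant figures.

The ball leaves the spring when the spring is at natural length, so ½kx² = ½mv²
v = x√(k/m) = 0.383 × √(2430/0.761) = 21.64 m/s

v = 21.6 m/s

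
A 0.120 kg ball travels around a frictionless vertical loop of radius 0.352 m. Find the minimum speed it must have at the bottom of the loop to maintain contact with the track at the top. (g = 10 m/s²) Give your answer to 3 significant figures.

At the top: mg = mv_top²/r ⇒ v_top² = gr = 3.520 m²/s²
Energy from bottom to top (height 2r): ½mv_bot² = ½mv_top² + mg(2r)
v_bot² = gr + 4gr = 5gr = 17.60
v_bot = √(5gr) = 4.195 m/s

v = 4.20 m/s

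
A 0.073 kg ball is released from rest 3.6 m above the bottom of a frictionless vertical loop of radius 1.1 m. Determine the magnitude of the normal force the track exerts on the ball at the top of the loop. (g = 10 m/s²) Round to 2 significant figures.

Energy from release to top (height 2r): mgh = ½mv_top² + mg(2r)
v_top² = 2g(h − 2r) = 2(10)(3.6 − 2.200) = 28.000 m²/s²
At the top, both N and weight point toward the centre: N + mg = mv_top²/r
N = m(v_top²/r − g) = 0.073(28.000/1.1 − 10) = 1.128 N

N = 1.1 N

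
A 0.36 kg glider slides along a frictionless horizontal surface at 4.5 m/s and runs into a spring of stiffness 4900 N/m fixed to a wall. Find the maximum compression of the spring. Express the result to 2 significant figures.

x = 0.039 m

At max compression the glider is momentarily at rest: ½mv² = ½kx²
x = v√(m/k) = 4.5 × √(0.36/4900) = 0.03857 m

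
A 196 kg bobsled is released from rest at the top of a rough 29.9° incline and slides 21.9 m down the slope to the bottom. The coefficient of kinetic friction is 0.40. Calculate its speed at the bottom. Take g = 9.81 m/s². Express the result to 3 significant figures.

Work–energy: mg(L sinθ) − μ_k(mg cosθ)L = ½mv²
mgh = mgL sinθ = (196)(9.81)(21.9)sin29.9° = 20991 J
W_f = μ_k mg cosθ · L = (0.40)(196)(9.81)cos29.9°·21.9 = 14601 J
½mv² = 20991 − 14601 = 6389.1 J
v = √(2 × 6389.1/196) = 8.074 m/s

v = 8.07 m/s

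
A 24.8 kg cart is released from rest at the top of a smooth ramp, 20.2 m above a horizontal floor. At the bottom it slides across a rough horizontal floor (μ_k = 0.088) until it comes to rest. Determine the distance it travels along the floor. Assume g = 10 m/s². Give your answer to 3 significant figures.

d = 230 m

Applying the work–energy principle:
At rest all PE has been dissipated by friction: mgh = μ_k m g d
d = h/μ_k = 20.2/0.088 = 229.5 m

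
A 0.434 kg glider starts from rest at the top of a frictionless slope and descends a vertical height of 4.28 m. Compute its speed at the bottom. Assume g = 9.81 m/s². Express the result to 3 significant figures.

Equating total energy at the two states: mgh = ½mv²
The mass cancels from both sides.
v = √(2gh) = √(2 × 9.81 × 4.28) = √83.974 = 9.164 m/s

v = 9.16 m/s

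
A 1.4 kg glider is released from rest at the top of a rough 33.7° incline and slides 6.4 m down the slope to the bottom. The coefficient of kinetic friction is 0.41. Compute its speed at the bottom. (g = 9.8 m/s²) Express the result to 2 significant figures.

v = 5.2 m/s

Energy: mgh = ½mv² + W_f, with h = L sinθ and W_f = μ_k (mg cosθ) L
mgh = mgL sinθ = (1.4)(9.8)(6.4)sin33.7° = 48.720 J
W_f = μ_k mg cosθ · L = (0.41)(1.4)(9.8)cos33.7°·6.4 = 29.95 J
½mv² = 48.720 − 29.95 = 18.768 J
v = √(2 × 18.768/1.4) = 5.178 m/s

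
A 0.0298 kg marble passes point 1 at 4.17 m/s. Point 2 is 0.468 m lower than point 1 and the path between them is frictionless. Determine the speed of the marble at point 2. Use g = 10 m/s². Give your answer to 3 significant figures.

Mechanical energy is conserved (no friction): ½mv₀² + mgh = ½mv²
v² = v₀² + 2gh = (4.17)² + 2(10)(0.468) = 26.749
v = √26.749 = 5.172 m/s

v = 5.17 m/s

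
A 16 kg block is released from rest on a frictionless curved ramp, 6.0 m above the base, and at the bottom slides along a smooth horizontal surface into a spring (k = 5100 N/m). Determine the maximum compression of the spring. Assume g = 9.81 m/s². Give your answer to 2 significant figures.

x = 0.61 m

Gravitational PE at the top equals spring PE at max compression: mgh = ½kx²
x = √(2mgh/k) = √(2 × 16 × 9.81 × 6.0 / 5100) = 0.6077 m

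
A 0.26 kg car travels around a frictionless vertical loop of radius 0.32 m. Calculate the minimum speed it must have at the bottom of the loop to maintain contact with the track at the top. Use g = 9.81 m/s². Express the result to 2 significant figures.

At the top: mg = mv_top²/r ⇒ v_top² = gr = 3.139 m²/s²
Energy from bottom to top (height 2r): ½mv_bot² = ½mv_top² + mg(2r)
v_bot² = gr + 4gr = 5gr = 15.70
v_bot = √(5gr) = 3.962 m/s

v = 4.0 m/s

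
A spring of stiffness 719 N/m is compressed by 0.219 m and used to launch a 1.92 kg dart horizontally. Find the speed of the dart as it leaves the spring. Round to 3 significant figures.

The dart leaves the spring when the spring is at natural length, so ½kx² = ½mv²
v = x√(k/m) = 0.219 × √(719/1.92) = 4.238 m/s

v = 4.24 m/s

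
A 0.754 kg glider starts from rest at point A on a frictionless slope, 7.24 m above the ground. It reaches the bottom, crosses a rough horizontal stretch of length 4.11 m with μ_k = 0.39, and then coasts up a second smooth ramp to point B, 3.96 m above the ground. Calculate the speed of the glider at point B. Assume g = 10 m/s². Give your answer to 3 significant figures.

Energy at A: mgh₁ = (0.754)(10)(7.24) = 54.590 J
Friction loss: W_f = μ_k mg d = 12.09 J
At B: ½mv² + mgh₂ = mgh₁ − W_f
½mv² = 54.590 − 12.09 − 29.858 = 12.645 J
v = √(2 × 12.645/0.754) = 5.792 m/s

v = 5.79 m/s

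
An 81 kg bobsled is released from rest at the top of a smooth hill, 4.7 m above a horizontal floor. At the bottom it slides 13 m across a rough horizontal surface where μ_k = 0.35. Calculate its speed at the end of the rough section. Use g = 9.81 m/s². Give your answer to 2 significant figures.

v = 1.7 m/s

Energy at the top = energy at the end + work done against friction:
mgh = ½mv² + μ_k m g d
W_f = μ_k mg d = (0.35)(81)(9.81)(13) = 3615 J
½mv² = mgh − W_f = 3734.7 − 3615 = 119.19 J
v = √(2 × 119.19/81) = 1.716 m/s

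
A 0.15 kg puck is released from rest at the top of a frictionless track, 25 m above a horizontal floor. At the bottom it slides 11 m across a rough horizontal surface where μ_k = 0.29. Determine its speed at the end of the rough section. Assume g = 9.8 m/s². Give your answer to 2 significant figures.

v = 21 m/s

Applying the work–energy principle:
mgh = ½mv² + μ_k m g d
W_f = μ_k mg d = (0.29)(0.15)(9.8)(11) = 4.689 J
½mv² = mgh − W_f = 36.750 − 4.689 = 32.061 J
v = √(2 × 32.061/0.15) = 20.68 m/s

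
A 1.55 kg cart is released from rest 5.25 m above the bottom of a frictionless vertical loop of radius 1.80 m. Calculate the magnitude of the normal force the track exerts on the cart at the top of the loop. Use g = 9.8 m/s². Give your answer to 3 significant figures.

Energy from release to top (height 2r): mgh = ½mv_top² + mg(2r)
v_top² = 2g(h − 2r) = 2(9.8)(5.25 − 3.600) = 32.340 m²/s²
At the top, both N and weight point toward the centre: N + mg = mv_top²/r
N = m(v_top²/r − g) = 1.55(32.340/1.80 − 9.8) = 12.66 N

N = 12.7 N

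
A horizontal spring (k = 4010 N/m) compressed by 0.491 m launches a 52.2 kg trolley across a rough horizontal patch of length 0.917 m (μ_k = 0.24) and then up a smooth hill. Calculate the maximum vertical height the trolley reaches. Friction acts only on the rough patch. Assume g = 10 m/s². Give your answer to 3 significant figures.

Spring energy: E₀ = ½kx² = ½(4010)(0.491)² = 483.37 J
Friction: W_f = μ_k mg d = (0.24)(52.2)(10)(0.917) = 114.9 J
Energy at base of ramp: E = 483.37 − 114.9 = 368.49 J
At max height all remaining energy is PE: mgh = E ⇒ h = E/(mg) = 368.49/(52.2 × 10) = 0.7059 m

h = 0.706 m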